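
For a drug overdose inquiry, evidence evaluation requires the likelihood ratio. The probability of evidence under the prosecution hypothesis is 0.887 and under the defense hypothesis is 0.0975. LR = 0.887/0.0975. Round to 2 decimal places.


Likelihood ratio calculation:
LR = P(E|Hp) / P(E|Hd)
LR = 0.887 / 0.0975
LR = 9.10

9.10


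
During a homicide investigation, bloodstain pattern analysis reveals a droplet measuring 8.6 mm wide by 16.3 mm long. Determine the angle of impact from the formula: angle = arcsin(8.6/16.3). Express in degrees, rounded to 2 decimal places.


Blood spatter impact angle calculation:
width / length = 8.6 / 16.3 = 0.527607
angle = arcsin(0.527607)
angle = 31.84 degrees

31.84


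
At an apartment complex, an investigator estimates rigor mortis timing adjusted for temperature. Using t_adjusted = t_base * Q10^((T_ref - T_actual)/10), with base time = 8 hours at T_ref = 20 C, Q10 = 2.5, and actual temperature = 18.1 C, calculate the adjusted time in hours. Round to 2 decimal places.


Rigor mortis time adjustment:
Exponent = (T_ref - T_actual) / 10 = (20 - 18.1) / 10 = 0.19
Q10 factor = 2.5^0.19 = 1.19017
t_adjusted = 8 * 1.19017 = 9.52 hours

9.52


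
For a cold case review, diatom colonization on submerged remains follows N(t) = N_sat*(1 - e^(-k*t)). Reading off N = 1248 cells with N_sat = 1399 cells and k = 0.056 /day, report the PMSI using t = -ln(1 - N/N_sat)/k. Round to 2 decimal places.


PMSI from diatom colonization curve:
N / N_sat = 1248 / 1399 = 0.892066
1 - N/N_sat = 0.107934
ln(1 - N/N_sat) = -2.226235
t = -ln(1 - N/N_sat) / k = -(-2.226235) / 0.056 = 39.75 days

39.75


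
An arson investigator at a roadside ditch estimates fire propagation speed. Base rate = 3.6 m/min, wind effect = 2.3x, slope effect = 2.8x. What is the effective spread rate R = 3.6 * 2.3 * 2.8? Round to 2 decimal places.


Fire spread rate calculation:
R = R0 * wind_factor * slope_factor
= 3.6 * 2.3 * 2.8
= 8.28 * 2.8
= 23.18 m/min

23.18


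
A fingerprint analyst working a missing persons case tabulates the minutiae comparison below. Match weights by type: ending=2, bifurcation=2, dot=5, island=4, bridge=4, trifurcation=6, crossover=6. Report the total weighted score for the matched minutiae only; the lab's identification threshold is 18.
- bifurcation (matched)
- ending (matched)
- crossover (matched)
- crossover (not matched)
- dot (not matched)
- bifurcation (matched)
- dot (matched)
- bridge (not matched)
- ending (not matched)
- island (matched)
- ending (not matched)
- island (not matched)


Weighted minutiae match score:
  bifurcation: matched, +2 (running total 2)
  ending: matched, +2 (running total 4)
  crossover: matched, +6 (running total 10)
  crossover: not matched, +0
  dot: not matched, +0
  bifurcation: matched, +2 (running total 12)
  dot: matched, +5 (running total 17)
  bridge: not matched, +0
  ending: not matched, +0
  island: matched, +4 (running total 21)
  ending: not matched, +0
  island: not matched, +0
Total score = 21
Threshold = 18; verdict = identification

21


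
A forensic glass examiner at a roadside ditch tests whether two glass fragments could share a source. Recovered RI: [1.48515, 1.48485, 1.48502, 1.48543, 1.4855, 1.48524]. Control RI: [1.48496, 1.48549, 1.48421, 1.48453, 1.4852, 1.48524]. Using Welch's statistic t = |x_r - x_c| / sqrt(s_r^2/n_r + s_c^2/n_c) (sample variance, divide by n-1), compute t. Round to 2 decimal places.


Welch's t-criterion for glass RI comparison:
Recovered mean = sum / n_r = 8.91119 / 6 = 1.4851983
Control mean = sum / n_c = 8.90963 / 6 = 1.4849383
Recovered sample variance s_r^2 = 6.03767e-08
Control sample variance s_c^2 = 2.32297e-07
Welch SE (unpooled) = sqrt(s_r^2/n_r + s_c^2/n_c) = sqrt(1.00628e-08 + 3.87161e-08) = sqrt(4.87789e-08) = 0.000220859
|mean_r - mean_c| = 0.00026
t = 0.00026 / 0.000220859 = 1.18

1.18


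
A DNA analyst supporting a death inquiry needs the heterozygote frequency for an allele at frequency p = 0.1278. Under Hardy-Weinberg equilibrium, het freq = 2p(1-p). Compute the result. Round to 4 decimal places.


Hardy-Weinberg heterozygote frequency:
q = 1 - p = 1 - 0.1278 = 0.8722
2pq = 2 * 0.1278 * 0.8722 = 0.2229

0.2229


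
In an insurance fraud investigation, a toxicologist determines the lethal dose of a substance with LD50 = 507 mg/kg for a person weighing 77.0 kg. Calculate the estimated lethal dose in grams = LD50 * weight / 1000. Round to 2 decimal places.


Lethal dose calculation:
Lethal dose = LD50 * body_weight / 1000
= 507 * 77.0 / 1000
= 39039 / 1000
= 39.04 g

39.04


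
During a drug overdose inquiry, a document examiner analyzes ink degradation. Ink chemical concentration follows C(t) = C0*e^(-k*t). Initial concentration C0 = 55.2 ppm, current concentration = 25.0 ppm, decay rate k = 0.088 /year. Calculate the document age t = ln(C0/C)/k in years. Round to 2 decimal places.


Document age estimation:
C0/C = 55.2 / 25.0 = 2.208
ln(C0/C) = 0.792087
t = 0.792087 / 0.088 = 9.00 years

9.00


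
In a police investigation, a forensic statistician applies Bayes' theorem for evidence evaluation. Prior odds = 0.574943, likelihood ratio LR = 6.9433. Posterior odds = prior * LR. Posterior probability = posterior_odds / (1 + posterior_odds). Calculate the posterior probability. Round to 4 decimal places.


Bayesian evidence evaluation:
Posterior odds = prior_odds * LR = 0.574943 * 6.9433 = 3.992002
Posterior probability = posterior_odds / (1 + posterior_odds)
= 3.992002 / (1 + 3.992002)
= 3.992002 / 4.992002
= 0.7997

0.7997


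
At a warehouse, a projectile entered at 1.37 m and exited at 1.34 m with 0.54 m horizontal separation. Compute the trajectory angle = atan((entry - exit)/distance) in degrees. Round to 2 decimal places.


Bullet trajectory angle:
Height difference = 1.37 - 1.34 = 0.03 m
angle = atan(0.03 / 0.54)
angle = atan(0.055556)
angle = 3.18 degrees

3.18


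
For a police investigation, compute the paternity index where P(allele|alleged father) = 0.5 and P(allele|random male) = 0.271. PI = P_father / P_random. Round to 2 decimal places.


Paternity Index calculation:
PI = P(allele|father) / P(allele|random)
PI = 0.5 / 0.271
PI = 1.85

1.85


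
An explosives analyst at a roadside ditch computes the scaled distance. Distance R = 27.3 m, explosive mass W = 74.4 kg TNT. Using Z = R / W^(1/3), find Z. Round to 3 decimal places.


Scaled distance calculation:
W^(1/3) = 74.4^(1/3) = 4.205887
Z = R / W^(1/3) = 27.3 / 4.205887
Z = 6.491 m/kg^(1/3)

6.491


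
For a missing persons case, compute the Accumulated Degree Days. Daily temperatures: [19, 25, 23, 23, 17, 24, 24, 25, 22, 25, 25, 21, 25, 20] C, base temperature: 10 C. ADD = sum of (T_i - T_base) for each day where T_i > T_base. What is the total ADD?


Computing ADD day by day:
Day 1: max(0, 19 - 10) = 9
Day 2: max(0, 25 - 10) = 15
Day 3: max(0, 23 - 10) = 13
Day 4: max(0, 23 - 10) = 13
Day 5: max(0, 17 - 10) = 7
Day 6: max(0, 24 - 10) = 14
Day 7: max(0, 24 - 10) = 14
Day 8: max(0, 25 - 10) = 15
Day 9: max(0, 22 - 10) = 12
Day 10: max(0, 25 - 10) = 15
Day 11: max(0, 25 - 10) = 15
Day 12: max(0, 21 - 10) = 11
Day 13: max(0, 25 - 10) = 15
Day 14: max(0, 20 - 10) = 10
Total ADD = 178

178


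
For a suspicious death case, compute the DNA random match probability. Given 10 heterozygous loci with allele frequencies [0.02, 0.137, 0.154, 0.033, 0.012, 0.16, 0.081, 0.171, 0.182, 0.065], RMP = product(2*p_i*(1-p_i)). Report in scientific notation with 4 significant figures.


Computing RMP for 10 loci:
Locus 1: 2 * 0.02 * 0.98 = 0.0392
Locus 2: 2 * 0.137 * 0.863 = 0.236462
Locus 3: 2 * 0.154 * 0.846 = 0.260568
Locus 4: 2 * 0.033 * 0.967 = 0.063822
Locus 5: 2 * 0.012 * 0.988 = 0.023712
Locus 6: 2 * 0.16 * 0.84 = 0.2688
Locus 7: 2 * 0.081 * 0.919 = 0.148878
Locus 8: 2 * 0.171 * 0.829 = 0.283518
Locus 9: 2 * 0.182 * 0.818 = 0.297752
Locus 10: 2 * 0.065 * 0.935 = 0.12155
RMP = 1.501e-09

1.501e-09


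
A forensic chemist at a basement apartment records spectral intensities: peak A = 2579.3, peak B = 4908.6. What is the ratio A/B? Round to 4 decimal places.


Spectral peak ratio:
Peak A = 2579.3 counts
Peak B = 4908.6 counts
Ratio = 2579.3 / 4908.6 = 0.5255

0.5255


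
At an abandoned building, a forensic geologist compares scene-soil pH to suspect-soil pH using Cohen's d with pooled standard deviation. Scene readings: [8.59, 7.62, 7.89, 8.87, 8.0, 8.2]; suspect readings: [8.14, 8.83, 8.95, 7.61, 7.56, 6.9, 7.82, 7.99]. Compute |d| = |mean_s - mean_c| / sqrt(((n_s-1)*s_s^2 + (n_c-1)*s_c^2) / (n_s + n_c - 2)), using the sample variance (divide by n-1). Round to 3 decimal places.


Pooled-variance Cohen's d for soil pH comparison:
Scene mean = 49.17 / 6 = 8.195
Suspect mean = 63.8 / 8 = 7.975
Scene sample variance s_s^2 = 0.21467
Suspect sample variance s_c^2 = 0.456314
Pooled variance = ((n_s-1)*s_s^2 + (n_c-1)*s_c^2) / (n_s + n_c - 2) = 0.355629
Pooled SD = sqrt(0.355629) = 0.596346
Mean difference = 0.22
|d| = |0.22| / 0.596346 = 0.369

0.369


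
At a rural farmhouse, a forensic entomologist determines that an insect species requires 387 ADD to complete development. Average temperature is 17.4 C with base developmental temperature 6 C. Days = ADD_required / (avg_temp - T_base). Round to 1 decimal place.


Insect development time:
Effective temperature = avg_temp - T_base = 17.4 - 6 = 11.4 C
Days = ADD / effective_temp = 387 / 11.4 = 33.9 days

33.9


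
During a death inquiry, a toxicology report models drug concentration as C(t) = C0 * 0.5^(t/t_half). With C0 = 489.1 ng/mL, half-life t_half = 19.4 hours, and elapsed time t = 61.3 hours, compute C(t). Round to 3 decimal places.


Drug concentration decay:
Number of half-lives = t / t_half = 61.3 / 19.4 = 3.159794
Decay factor = 0.5^3.159794 = 0.11189411
C(t) = 489.1 * 0.11189411 = 54.727 ng/mL

54.727


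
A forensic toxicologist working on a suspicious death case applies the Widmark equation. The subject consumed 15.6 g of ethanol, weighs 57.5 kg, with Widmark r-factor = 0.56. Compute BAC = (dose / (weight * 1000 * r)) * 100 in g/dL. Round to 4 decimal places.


Applying the Widmark formula:
BAC = (dose_g / (body_wt * 1000 * r)) * 100
Denominator = 57.5 * 1000 * 0.56 = 32200
BAC = (15.6 / 32200) * 100
BAC = 0.0484 g/dL

0.0484


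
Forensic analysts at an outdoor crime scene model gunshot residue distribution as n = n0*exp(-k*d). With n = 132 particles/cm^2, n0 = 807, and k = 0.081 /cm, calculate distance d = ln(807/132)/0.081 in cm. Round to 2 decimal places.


GSR distance calculation:
n0/n = 807 / 132 = 6.113636
ln(n0/n) = 1.810522
d = 1.810522 / 0.081 = 22.35 cm

22.35


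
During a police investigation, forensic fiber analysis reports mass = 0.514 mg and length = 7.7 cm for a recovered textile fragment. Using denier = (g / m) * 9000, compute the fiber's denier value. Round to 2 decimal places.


Denier calculation:
Mass in grams = 0.514 mg / 1000 = 0.000514 g
Length in meters = 7.7 cm / 100 = 0.077 m
Linear density = mass / length = 0.000514 / 0.077 = 0.00667532 g/m
Denier = (g/m) * 9000 = 0.00667532 * 9000 = 60.08

60.08


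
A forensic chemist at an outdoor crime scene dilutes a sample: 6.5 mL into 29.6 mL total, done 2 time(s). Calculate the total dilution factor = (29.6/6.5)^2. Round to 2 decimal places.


Dilution factor calculation:
Single dilution = V_total / V_sample = 29.6 / 6.5 ≈ 4.553846
Number of dilutions = 2
Total DF = (29.6 / 6.5)^2 (full precision, rounded at the end) = 20.74

20.74


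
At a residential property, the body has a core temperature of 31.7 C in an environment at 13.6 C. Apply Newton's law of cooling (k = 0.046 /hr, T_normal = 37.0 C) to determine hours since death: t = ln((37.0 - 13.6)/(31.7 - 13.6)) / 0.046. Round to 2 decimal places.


Using Newton's law of cooling:
t = ln((T_normal - T_ambient) / (T_body - T_ambient)) / k
T_normal - T_ambient = 23.4
T_body - T_ambient = 18.1
Ratio = 1.292818
ln(ratio) = 0.256824
t = 0.256824 / 0.046 = 5.58 hours

5.58


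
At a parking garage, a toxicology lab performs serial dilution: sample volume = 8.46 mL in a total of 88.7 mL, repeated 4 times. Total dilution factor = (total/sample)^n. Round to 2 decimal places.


Dilution factor calculation:
Single dilution = V_total / V_sample = 88.7 / 8.46 ≈ 10.484634
Number of dilutions = 4
Total DF = (88.7 / 8.46)^4 (full precision, rounded at the end) = 12084.06

12084.06


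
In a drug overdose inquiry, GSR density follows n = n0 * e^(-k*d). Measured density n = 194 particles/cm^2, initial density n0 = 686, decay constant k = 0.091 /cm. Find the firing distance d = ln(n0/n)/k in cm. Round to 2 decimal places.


GSR distance calculation:
n0/n = 686 / 194 = 3.536082
ln(n0/n) = 1.263019
d = 1.263019 / 0.091 = 13.88 cm

13.88


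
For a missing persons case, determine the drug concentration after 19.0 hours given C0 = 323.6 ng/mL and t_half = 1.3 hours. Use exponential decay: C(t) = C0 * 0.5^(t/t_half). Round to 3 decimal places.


Drug concentration decay:
Number of half-lives = t / t_half = 19.0 / 1.3 = 14.615385
Decay factor = 0.5^14.615385 = 0.00003984
C(t) = 323.6 * 0.00003984 = 0.013 ng/mL

0.013


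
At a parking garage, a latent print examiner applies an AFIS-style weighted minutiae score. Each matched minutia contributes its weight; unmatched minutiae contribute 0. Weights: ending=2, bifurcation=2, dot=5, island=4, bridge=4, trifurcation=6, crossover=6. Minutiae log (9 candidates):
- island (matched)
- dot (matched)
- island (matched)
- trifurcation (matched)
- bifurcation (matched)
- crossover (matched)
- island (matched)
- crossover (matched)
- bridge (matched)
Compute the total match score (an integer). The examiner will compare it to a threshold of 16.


Weighted minutiae match score:
  island: matched, +4 (running total 4)
  dot: matched, +5 (running total 9)
  island: matched, +4 (running total 13)
  trifurcation: matched, +6 (running total 19)
  bifurcation: matched, +2 (running total 21)
  crossover: matched, +6 (running total 27)
  island: matched, +4 (running total 31)
  crossover: matched, +6 (running total 37)
  bridge: matched, +4 (running total 41)
Total score = 41
Threshold = 16; verdict = identification

41


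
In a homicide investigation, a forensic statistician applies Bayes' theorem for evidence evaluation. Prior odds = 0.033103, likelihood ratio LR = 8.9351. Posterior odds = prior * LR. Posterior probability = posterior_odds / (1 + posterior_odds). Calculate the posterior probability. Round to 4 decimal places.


Bayesian evidence evaluation:
Posterior odds = prior_odds * LR = 0.033103 * 8.9351 = 0.2957786
Posterior probability = posterior_odds / (1 + posterior_odds)
= 0.2957786 / (1 + 0.2957786)
= 0.2957786 / 1.2957786
= 0.2283

0.2283


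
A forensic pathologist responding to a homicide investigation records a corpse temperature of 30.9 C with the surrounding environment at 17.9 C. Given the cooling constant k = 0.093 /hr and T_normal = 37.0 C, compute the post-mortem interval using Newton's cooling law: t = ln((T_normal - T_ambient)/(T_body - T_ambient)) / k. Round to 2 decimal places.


Using Newton's law of cooling:
t = ln((T_normal - T_ambient) / (T_body - T_ambient)) / k
T_normal - T_ambient = 19.1
T_body - T_ambient = 13.0
Ratio = 1.469231
ln(ratio) = 0.384739
t = 0.384739 / 0.093 = 4.14 hours

4.14


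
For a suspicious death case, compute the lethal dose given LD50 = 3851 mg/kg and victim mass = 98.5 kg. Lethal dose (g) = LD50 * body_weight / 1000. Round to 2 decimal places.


Lethal dose calculation:
Lethal dose = LD50 * body_weight / 1000
= 3851 * 98.5 / 1000
= 379323.5 / 1000
= 379.32 g

379.32


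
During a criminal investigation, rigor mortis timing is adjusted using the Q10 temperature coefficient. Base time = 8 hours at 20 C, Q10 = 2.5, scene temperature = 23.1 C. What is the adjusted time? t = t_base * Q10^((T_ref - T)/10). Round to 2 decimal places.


Rigor mortis time adjustment:
Exponent = (T_ref - T_actual) / 10 = (20 - 23.1) / 10 = -0.31
Q10 factor = 2.5^-0.31 = 0.75273
t_adjusted = 8 * 0.75273 = 6.02 hours

6.02


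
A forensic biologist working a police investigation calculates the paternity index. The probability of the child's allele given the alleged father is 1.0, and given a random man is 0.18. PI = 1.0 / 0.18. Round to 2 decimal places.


Paternity Index calculation:
PI = P(allele|father) / P(allele|random)
PI = 1.0 / 0.18
PI = 5.56

5.56


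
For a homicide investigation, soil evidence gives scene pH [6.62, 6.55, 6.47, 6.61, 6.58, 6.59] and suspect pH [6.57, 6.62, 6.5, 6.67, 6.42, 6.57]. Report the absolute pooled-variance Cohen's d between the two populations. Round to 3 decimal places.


Pooled-variance Cohen's d for soil pH comparison:
Scene mean = 39.42 / 6 = 6.57
Suspect mean = 39.35 / 6 = 6.558333
Scene sample variance s_s^2 = 0.003
Suspect sample variance s_c^2 = 0.007817
Pooled variance = ((n_s-1)*s_s^2 + (n_c-1)*s_c^2) / (n_s + n_c - 2) = 0.005408
Pooled SD = sqrt(0.005408) = 0.073539
Mean difference = 0.011667
|d| = |0.011667| / 0.073539 = 0.159

0.159


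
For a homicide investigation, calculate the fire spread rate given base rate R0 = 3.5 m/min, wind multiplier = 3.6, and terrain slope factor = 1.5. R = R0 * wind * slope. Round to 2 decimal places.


Fire spread rate calculation:
R = R0 * wind_factor * slope_factor
= 3.5 * 3.6 * 1.5
= 12.6 * 1.5
= 18.90 m/min

18.90


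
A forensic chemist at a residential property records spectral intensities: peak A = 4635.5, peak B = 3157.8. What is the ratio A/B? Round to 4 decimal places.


Spectral peak ratio:
Peak A = 4635.5 counts
Peak B = 3157.8 counts
Ratio = 4635.5 / 3157.8 = 1.4680

1.4680


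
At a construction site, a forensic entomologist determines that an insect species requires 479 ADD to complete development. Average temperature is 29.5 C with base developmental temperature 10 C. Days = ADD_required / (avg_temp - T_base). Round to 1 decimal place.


Insect development time:
Effective temperature = avg_temp - T_base = 29.5 - 10 = 19.5 C
Days = ADD / effective_temp = 479 / 19.5 = 24.6 days

24.6


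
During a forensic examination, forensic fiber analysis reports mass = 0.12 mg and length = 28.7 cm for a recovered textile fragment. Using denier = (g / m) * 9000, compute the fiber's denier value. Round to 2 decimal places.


Denier calculation:
Mass in grams = 0.12 mg / 1000 = 0.00012 g
Length in meters = 28.7 cm / 100 = 0.287 m
Linear density = mass / length = 0.00012 / 0.287 = 0.00041812 g/m
Denier = (g/m) * 9000 = 0.00041812 * 9000 = 3.76

3.76


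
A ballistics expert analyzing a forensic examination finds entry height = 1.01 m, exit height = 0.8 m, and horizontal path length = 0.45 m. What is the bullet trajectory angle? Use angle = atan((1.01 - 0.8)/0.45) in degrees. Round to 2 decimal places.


Bullet trajectory angle:
Height difference = 1.01 - 0.8 = 0.21 m
angle = atan(0.21 / 0.45)
angle = atan(0.466667)
angle = 25.02 degrees

25.02


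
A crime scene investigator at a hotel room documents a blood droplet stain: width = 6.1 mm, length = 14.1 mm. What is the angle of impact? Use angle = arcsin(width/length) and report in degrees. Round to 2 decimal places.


Blood spatter impact angle calculation:
width / length = 6.1 / 14.1 = 0.432624
angle = arcsin(0.432624)
angle = 25.63 degrees

25.63


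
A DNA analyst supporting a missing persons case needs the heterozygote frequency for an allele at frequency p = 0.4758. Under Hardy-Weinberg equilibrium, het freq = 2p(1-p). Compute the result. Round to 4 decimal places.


Hardy-Weinberg heterozygote frequency:
q = 1 - p = 1 - 0.4758 = 0.5242
2pq = 2 * 0.4758 * 0.5242 = 0.4988

0.4988


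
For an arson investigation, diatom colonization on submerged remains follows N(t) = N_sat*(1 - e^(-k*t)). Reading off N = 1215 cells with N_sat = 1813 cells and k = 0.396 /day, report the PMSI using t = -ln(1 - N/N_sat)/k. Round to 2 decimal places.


PMSI from diatom colonization curve:
N / N_sat = 1215 / 1813 = 0.67016
1 - N/N_sat = 0.32984
ln(1 - N/N_sat) = -1.109148
t = -ln(1 - N/N_sat) / k = -(-1.109148) / 0.396 = 2.80 days

2.80


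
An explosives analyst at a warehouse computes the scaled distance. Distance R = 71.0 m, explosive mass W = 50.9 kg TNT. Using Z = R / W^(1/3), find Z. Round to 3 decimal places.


Scaled distance calculation:
W^(1/3) = 50.9^(1/3) = 3.706004
Z = R / W^(1/3) = 71.0 / 3.706004
Z = 19.158 m/kg^(1/3)

19.158


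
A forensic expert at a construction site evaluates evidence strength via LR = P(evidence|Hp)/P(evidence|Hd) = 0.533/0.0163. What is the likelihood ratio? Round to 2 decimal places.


Likelihood ratio calculation:
LR = P(E|Hp) / P(E|Hd)
LR = 0.533 / 0.0163
LR = 32.70

32.70


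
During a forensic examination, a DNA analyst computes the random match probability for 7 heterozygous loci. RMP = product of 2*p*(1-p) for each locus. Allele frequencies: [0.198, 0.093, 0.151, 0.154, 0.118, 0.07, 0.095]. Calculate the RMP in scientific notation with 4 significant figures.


Computing RMP for 7 loci:
Locus 1: 2 * 0.198 * 0.802 = 0.317592
Locus 2: 2 * 0.093 * 0.907 = 0.168702
Locus 3: 2 * 0.151 * 0.849 = 0.256398
Locus 4: 2 * 0.154 * 0.846 = 0.260568
Locus 5: 2 * 0.118 * 0.882 = 0.208152
Locus 6: 2 * 0.07 * 0.93 = 0.1302
Locus 7: 2 * 0.095 * 0.905 = 0.17195
RMP = 1.668e-05

1.668e-05


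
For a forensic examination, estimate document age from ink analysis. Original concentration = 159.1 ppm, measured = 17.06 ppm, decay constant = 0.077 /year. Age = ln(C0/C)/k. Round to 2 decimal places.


Document age estimation:
C0/C = 159.1 / 17.06 = 9.325909
ln(C0/C) = 2.232796
t = 2.232796 / 0.077 = 29.00 years

29.00


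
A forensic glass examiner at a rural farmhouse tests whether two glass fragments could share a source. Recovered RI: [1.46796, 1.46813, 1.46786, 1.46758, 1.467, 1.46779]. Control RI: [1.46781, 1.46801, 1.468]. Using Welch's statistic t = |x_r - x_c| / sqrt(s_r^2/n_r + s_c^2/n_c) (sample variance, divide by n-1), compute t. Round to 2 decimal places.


Welch's t-criterion for glass RI comparison:
Recovered mean = sum / n_r = 8.80632 / 6 = 1.46772
Control mean = sum / n_c = 4.40382 / 3 = 1.46794
Recovered sample variance s_r^2 = 1.5764e-07
Control sample variance s_c^2 = 1.27e-08
Welch SE (unpooled) = sqrt(s_r^2/n_r + s_c^2/n_c) = sqrt(2.62733e-08 + 4.23333e-09) = sqrt(3.05066e-08) = 0.000174661
|mean_r - mean_c| = 0.00022
t = 0.00022 / 0.000174661 = 1.26

1.26


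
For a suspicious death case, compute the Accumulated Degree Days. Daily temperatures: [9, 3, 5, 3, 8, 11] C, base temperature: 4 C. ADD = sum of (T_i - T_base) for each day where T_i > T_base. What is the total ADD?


Computing ADD day by day:
Day 1: max(0, 9 - 4) = 5
Day 2: max(0, 3 - 4) = 0
Day 3: max(0, 5 - 4) = 1
Day 4: max(0, 3 - 4) = 0
Day 5: max(0, 8 - 4) = 4
Day 6: max(0, 11 - 4) = 7
Total ADD = 17

17


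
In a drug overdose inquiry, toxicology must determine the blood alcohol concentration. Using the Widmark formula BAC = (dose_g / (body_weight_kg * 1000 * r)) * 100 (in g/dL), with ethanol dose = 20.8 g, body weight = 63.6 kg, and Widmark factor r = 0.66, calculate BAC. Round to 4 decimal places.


Applying the Widmark formula:
BAC = (dose_g / (body_wt * 1000 * r)) * 100
Denominator = 63.6 * 1000 * 0.66 = 41976
BAC = (20.8 / 41976) * 100
BAC = 0.0496 g/dL

0.0496


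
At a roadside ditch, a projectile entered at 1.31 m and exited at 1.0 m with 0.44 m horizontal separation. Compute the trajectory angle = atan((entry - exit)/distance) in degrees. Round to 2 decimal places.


Bullet trajectory angle:
Height difference = 1.31 - 1.0 = 0.31 m
angle = atan(0.31 / 0.44)
angle = atan(0.704545)
angle = 35.17 degrees

35.17


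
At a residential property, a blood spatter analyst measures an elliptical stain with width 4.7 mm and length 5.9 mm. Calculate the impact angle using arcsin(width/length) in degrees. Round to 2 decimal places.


Blood spatter impact angle calculation:
width / length = 4.7 / 5.9 = 0.79661
angle = arcsin(0.79661)
angle = 52.81 degrees

52.81


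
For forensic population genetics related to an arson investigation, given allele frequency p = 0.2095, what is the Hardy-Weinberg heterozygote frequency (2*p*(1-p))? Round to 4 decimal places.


Hardy-Weinberg heterozygote frequency:
q = 1 - p = 1 - 0.2095 = 0.7905
2pq = 2 * 0.2095 * 0.7905 = 0.3312

0.3312


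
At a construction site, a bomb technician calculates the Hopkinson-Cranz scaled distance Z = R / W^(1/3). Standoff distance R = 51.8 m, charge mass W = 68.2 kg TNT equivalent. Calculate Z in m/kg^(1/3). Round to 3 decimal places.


Scaled distance calculation:
W^(1/3) = 68.2^(1/3) = 4.085653
Z = R / W^(1/3) = 51.8 / 4.085653
Z = 12.679 m/kg^(1/3)

12.679


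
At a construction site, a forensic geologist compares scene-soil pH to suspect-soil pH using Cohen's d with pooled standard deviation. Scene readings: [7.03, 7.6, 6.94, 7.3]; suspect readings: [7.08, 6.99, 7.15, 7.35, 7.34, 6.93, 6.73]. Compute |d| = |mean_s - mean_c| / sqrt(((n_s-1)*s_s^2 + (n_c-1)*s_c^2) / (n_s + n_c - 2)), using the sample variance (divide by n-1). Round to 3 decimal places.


Pooled-variance Cohen's d for soil pH comparison:
Scene mean = 28.87 / 4 = 7.2175
Suspect mean = 49.57 / 7 = 7.081429
Scene sample variance s_s^2 = 0.088425
Suspect sample variance s_c^2 = 0.049748
Pooled variance = ((n_s-1)*s_s^2 + (n_c-1)*s_c^2) / (n_s + n_c - 2) = 0.06264
Pooled SD = sqrt(0.06264) = 0.25028
Mean difference = 0.136071
|d| = |0.136071| / 0.25028 = 0.544

0.544


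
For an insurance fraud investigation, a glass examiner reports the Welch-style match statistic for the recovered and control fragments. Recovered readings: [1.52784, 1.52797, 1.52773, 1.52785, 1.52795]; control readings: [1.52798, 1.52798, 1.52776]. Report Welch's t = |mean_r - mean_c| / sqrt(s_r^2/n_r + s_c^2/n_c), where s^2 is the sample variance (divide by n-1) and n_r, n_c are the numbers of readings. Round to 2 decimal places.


Welch's t-criterion for glass RI comparison:
Recovered mean = sum / n_r = 7.63934 / 5 = 1.527868
Control mean = sum / n_c = 4.58372 / 3 = 1.5279067
Recovered sample variance s_r^2 = 9.32e-09
Control sample variance s_c^2 = 1.61333e-08
Welch SE (unpooled) = sqrt(s_r^2/n_r + s_c^2/n_c) = sqrt(1.864e-09 + 5.37778e-09) = sqrt(7.24178e-09) = 8.50986e-05
|mean_r - mean_c| = 3.86667e-05
t = 3.86667e-05 / 8.50986e-05 = 0.45

0.45


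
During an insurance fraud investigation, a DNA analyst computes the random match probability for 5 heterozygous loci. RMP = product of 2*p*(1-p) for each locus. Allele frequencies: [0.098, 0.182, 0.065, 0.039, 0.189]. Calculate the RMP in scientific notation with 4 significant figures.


Computing RMP for 5 loci:
Locus 1: 2 * 0.098 * 0.902 = 0.176792
Locus 2: 2 * 0.182 * 0.818 = 0.297752
Locus 3: 2 * 0.065 * 0.935 = 0.12155
Locus 4: 2 * 0.039 * 0.961 = 0.074958
Locus 5: 2 * 0.189 * 0.811 = 0.306558
RMP = 1.470e-04

1.470e-04


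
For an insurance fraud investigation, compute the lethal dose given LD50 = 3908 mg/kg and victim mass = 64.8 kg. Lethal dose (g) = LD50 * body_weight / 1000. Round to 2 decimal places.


Lethal dose calculation:
Lethal dose = LD50 * body_weight / 1000
= 3908 * 64.8 / 1000
= 253238.4 / 1000
= 253.24 g

253.24


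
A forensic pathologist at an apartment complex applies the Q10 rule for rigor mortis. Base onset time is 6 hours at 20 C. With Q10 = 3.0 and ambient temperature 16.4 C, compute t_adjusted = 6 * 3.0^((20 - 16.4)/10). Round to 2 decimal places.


Rigor mortis time adjustment:
Exponent = (T_ref - T_actual) / 10 = (20 - 16.4) / 10 = 0.36
Q10 factor = 3.0^0.36 = 1.48513
t_adjusted = 6 * 1.48513 = 8.91 hours

8.91


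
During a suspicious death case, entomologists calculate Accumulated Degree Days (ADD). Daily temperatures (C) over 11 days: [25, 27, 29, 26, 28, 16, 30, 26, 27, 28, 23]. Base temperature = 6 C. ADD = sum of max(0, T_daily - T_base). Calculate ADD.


Computing ADD day by day:
Day 1: max(0, 25 - 6) = 19
Day 2: max(0, 27 - 6) = 21
Day 3: max(0, 29 - 6) = 23
Day 4: max(0, 26 - 6) = 20
Day 5: max(0, 28 - 6) = 22
Day 6: max(0, 16 - 6) = 10
Day 7: max(0, 30 - 6) = 24
Day 8: max(0, 26 - 6) = 20
Day 9: max(0, 27 - 6) = 21
Day 10: max(0, 28 - 6) = 22
Day 11: max(0, 23 - 6) = 17
Total ADD = 219

219


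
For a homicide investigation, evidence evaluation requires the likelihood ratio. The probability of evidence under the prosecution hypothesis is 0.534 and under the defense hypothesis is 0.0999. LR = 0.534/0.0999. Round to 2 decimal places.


Likelihood ratio calculation:
LR = P(E|Hp) / P(E|Hd)
LR = 0.534 / 0.0999
LR = 5.35

5.35


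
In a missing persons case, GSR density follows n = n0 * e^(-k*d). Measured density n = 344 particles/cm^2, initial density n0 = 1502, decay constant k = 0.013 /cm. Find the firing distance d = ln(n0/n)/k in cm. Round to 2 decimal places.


GSR distance calculation:
n0/n = 1502 / 344 = 4.366279
ln(n0/n) = 1.473911
d = 1.473911 / 0.013 = 113.38 cm

113.38


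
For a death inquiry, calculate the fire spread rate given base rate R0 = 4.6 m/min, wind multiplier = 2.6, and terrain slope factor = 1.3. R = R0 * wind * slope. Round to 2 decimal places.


Fire spread rate calculation:
R = R0 * wind_factor * slope_factor
= 4.6 * 2.6 * 1.3
= 11.96 * 1.3
= 15.55 m/min

15.55


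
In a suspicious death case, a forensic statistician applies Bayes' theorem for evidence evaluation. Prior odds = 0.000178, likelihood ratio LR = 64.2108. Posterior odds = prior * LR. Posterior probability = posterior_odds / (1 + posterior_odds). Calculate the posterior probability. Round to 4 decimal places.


Bayesian evidence evaluation:
Posterior odds = prior_odds * LR = 0.000178 * 64.2108 = 0.01142952
Posterior probability = posterior_odds / (1 + posterior_odds)
= 0.01142952 / (1 + 0.01142952)
= 0.01142952 / 1.01142952
= 0.0113

0.0113


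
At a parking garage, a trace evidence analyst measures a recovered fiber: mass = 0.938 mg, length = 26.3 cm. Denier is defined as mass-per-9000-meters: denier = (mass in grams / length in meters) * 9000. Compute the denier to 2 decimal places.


Denier calculation:
Mass in grams = 0.938 mg / 1000 = 0.000938 g
Length in meters = 26.3 cm / 100 = 0.263 m
Linear density = mass / length = 0.000938 / 0.263 = 0.00356654 g/m
Denier = (g/m) * 9000 = 0.00356654 * 9000 = 32.10

32.10


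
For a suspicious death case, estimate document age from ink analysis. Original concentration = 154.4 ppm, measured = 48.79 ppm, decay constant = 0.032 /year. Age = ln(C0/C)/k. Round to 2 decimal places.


Document age estimation:
C0/C = 154.4 / 48.79 = 3.164583
ln(C0/C) = 1.152021
t = 1.152021 / 0.032 = 36.00 years

36.00


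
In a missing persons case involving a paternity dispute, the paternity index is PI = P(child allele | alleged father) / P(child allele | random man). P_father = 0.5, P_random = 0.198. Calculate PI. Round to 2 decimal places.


Paternity Index calculation:
PI = P(allele|father) / P(allele|random)
PI = 0.5 / 0.198
PI = 2.53

2.53


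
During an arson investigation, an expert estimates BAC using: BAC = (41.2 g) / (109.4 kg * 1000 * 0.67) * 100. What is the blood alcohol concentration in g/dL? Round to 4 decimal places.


Applying the Widmark formula:
BAC = (dose_g / (body_wt * 1000 * r)) * 100
Denominator = 109.4 * 1000 * 0.67 = 73298
BAC = (41.2 / 73298) * 100
BAC = 0.0562 g/dL

0.0562


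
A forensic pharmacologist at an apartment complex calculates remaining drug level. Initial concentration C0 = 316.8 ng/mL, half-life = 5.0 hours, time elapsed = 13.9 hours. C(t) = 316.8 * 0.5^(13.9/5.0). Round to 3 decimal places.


Drug concentration decay:
Number of half-lives = t / t_half = 13.9 / 5.0 = 2.78
Decay factor = 0.5^2.78 = 0.1455917
C(t) = 316.8 * 0.1455917 = 46.123 ng/mL

46.123


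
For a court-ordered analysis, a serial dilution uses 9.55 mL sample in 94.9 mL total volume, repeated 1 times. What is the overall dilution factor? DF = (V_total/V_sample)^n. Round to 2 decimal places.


Dilution factor calculation:
Single dilution = V_total / V_sample = 94.9 / 9.55 ≈ 9.937173
Number of dilutions = 1
Total DF = (94.9 / 9.55)^1 (full precision, rounded at the end) = 9.94

9.94


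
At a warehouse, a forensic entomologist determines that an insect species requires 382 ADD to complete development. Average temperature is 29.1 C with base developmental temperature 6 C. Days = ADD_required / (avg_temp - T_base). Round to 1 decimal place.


Insect development time:
Effective temperature = avg_temp - T_base = 29.1 - 6 = 23.1 C
Days = ADD / effective_temp = 382 / 23.1 = 16.5 days

16.5


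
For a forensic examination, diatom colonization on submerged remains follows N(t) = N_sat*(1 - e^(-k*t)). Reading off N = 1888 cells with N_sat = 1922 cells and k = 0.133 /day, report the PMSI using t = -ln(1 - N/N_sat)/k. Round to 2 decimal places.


PMSI from diatom colonization curve:
N / N_sat = 1888 / 1922 = 0.98231
1 - N/N_sat = 0.01769
ln(1 - N/N_sat) = -4.034756
t = -ln(1 - N/N_sat) / k = -(-4.034756) / 0.133 = 30.34 days

30.34


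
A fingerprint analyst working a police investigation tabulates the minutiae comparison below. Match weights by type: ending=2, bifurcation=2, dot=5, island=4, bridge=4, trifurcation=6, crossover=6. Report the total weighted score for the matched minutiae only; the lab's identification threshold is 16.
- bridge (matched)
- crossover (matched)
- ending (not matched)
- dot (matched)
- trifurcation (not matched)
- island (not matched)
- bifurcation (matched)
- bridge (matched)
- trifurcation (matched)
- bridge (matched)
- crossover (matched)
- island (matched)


Weighted minutiae match score:
  bridge: matched, +4 (running total 4)
  crossover: matched, +6 (running total 10)
  ending: not matched, +0
  dot: matched, +5 (running total 15)
  trifurcation: not matched, +0
  island: not matched, +0
  bifurcation: matched, +2 (running total 17)
  bridge: matched, +4 (running total 21)
  trifurcation: matched, +6 (running total 27)
  bridge: matched, +4 (running total 31)
  crossover: matched, +6 (running total 37)
  island: matched, +4 (running total 41)
Total score = 41
Threshold = 16; verdict = identification

41


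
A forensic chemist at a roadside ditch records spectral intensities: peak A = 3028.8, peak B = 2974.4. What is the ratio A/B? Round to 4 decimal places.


Spectral peak ratio:
Peak A = 3028.8 counts
Peak B = 2974.4 counts
Ratio = 3028.8 / 2974.4 = 1.0183

1.0183


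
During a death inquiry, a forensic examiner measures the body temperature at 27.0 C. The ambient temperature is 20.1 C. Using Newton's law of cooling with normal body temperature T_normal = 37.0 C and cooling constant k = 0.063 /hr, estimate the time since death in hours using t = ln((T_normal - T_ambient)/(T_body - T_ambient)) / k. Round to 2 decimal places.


Using Newton's law of cooling:
t = ln((T_normal - T_ambient) / (T_body - T_ambient)) / k
T_normal - T_ambient = 16.9
T_body - T_ambient = 6.9
Ratio = 2.449275
ln(ratio) = 0.895792
t = 0.895792 / 0.063 = 14.22 hours

14.22


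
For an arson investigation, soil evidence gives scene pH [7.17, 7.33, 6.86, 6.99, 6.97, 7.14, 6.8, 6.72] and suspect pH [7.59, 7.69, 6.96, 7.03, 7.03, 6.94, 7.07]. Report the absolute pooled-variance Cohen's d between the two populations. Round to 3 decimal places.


Pooled-variance Cohen's d for soil pH comparison:
Scene mean = 55.98 / 8 = 6.9975
Suspect mean = 50.31 / 7 = 7.187143
Scene sample variance s_s^2 = 0.042336
Suspect sample variance s_c^2 = 0.09849
Pooled variance = ((n_s-1)*s_s^2 + (n_c-1)*s_c^2) / (n_s + n_c - 2) = 0.068253
Pooled SD = sqrt(0.068253) = 0.261253
Mean difference = -0.189643
|d| = |-0.189643| / 0.261253 = 0.726

0.726


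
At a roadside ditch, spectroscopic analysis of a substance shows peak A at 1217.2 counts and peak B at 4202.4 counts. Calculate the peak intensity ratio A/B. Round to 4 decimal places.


Spectral peak ratio:
Peak A = 1217.2 counts
Peak B = 4202.4 counts
Ratio = 1217.2 / 4202.4 = 0.2896

0.2896


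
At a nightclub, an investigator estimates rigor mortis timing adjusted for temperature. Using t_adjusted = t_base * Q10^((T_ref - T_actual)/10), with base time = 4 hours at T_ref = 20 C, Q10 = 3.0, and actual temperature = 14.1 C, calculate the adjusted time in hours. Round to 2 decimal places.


Rigor mortis time adjustment:
Exponent = (T_ref - T_actual) / 10 = (20 - 14.1) / 10 = 0.59
Q10 factor = 3.0^0.59 = 1.91206
t_adjusted = 4 * 1.91206 = 7.65 hours

7.65


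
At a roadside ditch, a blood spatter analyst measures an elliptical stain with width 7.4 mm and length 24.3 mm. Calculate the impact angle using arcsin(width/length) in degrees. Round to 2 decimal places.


Blood spatter impact angle calculation:
width / length = 7.4 / 24.3 = 0.304527
angle = arcsin(0.304527)
angle = 17.73 degrees

17.73


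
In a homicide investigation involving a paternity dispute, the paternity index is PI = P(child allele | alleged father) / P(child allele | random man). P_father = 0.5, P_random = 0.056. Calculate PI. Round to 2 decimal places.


Paternity Index calculation:
PI = P(allele|father) / P(allele|random)
PI = 0.5 / 0.056
PI = 8.93

8.93


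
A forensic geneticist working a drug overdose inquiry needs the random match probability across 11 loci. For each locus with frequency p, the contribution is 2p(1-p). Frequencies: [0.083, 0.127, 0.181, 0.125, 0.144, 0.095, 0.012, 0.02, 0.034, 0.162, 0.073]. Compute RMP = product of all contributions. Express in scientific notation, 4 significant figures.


Computing RMP for 11 loci:
Locus 1: 2 * 0.083 * 0.917 = 0.152222
Locus 2: 2 * 0.127 * 0.873 = 0.221742
Locus 3: 2 * 0.181 * 0.819 = 0.296478
Locus 4: 2 * 0.125 * 0.875 = 0.21875
Locus 5: 2 * 0.144 * 0.856 = 0.246528
Locus 6: 2 * 0.095 * 0.905 = 0.17195
Locus 7: 2 * 0.012 * 0.988 = 0.023712
Locus 8: 2 * 0.02 * 0.98 = 0.0392
Locus 9: 2 * 0.034 * 0.966 = 0.065688
Locus 10: 2 * 0.162 * 0.838 = 0.271512
Locus 11: 2 * 0.073 * 0.927 = 0.135342
RMP = 2.082e-10

2.082e-10


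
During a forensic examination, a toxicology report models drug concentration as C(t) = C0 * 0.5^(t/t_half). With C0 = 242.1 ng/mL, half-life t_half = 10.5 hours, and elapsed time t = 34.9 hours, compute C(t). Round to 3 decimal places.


Drug concentration decay:
Number of half-lives = t / t_half = 34.9 / 10.5 = 3.32381
Decay factor = 0.5^3.32381 = 0.09986964
C(t) = 242.1 * 0.09986964 = 24.178 ng/mL

24.178


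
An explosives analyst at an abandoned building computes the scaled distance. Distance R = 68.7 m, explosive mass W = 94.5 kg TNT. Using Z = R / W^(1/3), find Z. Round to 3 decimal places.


Scaled distance calculation:
W^(1/3) = 94.5^(1/3) = 4.554883
Z = R / W^(1/3) = 68.7 / 4.554883
Z = 15.083 m/kg^(1/3)

15.083


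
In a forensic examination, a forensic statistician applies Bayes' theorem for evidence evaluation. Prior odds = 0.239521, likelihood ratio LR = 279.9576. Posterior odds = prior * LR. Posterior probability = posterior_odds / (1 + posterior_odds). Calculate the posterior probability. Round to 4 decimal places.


Bayesian evidence evaluation:
Posterior odds = prior_odds * LR = 0.239521 * 279.9576 = 67.05572
Posterior probability = posterior_odds / (1 + posterior_odds)
= 67.05572 / (1 + 67.05572)
= 67.05572 / 68.05572
= 0.9853

0.9853


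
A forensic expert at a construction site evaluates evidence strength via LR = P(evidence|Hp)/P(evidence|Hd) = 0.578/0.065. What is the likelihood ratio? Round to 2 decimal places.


Likelihood ratio calculation:
LR = P(E|Hp) / P(E|Hd)
LR = 0.578 / 0.065
LR = 8.89

8.89


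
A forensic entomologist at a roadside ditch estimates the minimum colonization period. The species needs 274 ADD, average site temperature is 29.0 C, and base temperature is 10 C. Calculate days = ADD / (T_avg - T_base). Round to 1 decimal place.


Insect development time:
Effective temperature = avg_temp - T_base = 29.0 - 10 = 19.0 C
Days = ADD / effective_temp = 274 / 19.0 = 14.4 days

14.4


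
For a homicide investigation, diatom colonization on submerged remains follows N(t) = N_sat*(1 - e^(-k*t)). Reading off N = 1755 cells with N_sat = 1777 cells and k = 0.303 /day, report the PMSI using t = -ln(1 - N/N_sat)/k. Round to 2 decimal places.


PMSI from diatom colonization curve:
N / N_sat = 1755 / 1777 = 0.98762
1 - N/N_sat = 0.01238
ln(1 - N/N_sat) = -4.391673
t = -ln(1 - N/N_sat) / k = -(-4.391673) / 0.303 = 14.49 days

14.49
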